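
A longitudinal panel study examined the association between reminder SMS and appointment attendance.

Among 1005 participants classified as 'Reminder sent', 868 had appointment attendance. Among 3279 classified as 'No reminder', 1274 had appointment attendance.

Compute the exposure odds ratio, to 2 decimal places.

9.97

From the description: a = 868, b = 137, c = 1274, d = 2005.
OR = (a·d)/(b·c) = (868 × 2005) / (137 × 1274) = 1740340 / 174538 = 9.97112
The odds of appointment attendance are about 9.97 times as high in the reminder sent group.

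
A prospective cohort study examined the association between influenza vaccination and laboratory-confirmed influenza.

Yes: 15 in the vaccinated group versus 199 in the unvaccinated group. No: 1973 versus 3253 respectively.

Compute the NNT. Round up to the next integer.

20

Risk in treated group = 15/1988 = 0.00755; risk in control = 199/3452 = 0.05765.
Absolute risk reduction = 0.05765 − 0.00755 = 0.05010
NNT = 1 / ARR = 1 / 0.05010 = 19.959 → round up → 20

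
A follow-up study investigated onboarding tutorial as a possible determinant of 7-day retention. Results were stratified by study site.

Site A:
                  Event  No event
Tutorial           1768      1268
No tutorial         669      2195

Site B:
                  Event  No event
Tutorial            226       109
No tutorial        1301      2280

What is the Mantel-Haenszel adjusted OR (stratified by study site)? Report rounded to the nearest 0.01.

OR_MH = Σ(aᵢdᵢ/nᵢ) / Σ(bᵢcᵢ/nᵢ), where nᵢ is the stratum total.
Stratum 1 (Site A): n = 5900; a·d/n = 1768·2195/5900 = 657.7559; b·c/n = 1268·669/5900 = 143.7783
Stratum 2 (Site B): n = 3916; a·d/n = 226·2280/3916 = 131.5832; b·c/n = 109·1301/3916 = 36.2127
OR_MH = (657.7559 + 131.5832) / (143.7783 + 36.2127) = 789.3392 / 179.9910 = 4.38544

4.39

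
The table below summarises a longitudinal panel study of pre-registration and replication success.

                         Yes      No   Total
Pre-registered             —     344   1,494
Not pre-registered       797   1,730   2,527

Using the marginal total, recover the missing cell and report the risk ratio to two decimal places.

2.44

The missing cell is in the exposed row: 1494 − 344 = 1150.
So a = 1150, b = 344, c = 797, d = 1730.
RR = [a/(a+b)] / [c/(c+d)] = (1150/1494) / (797/2527) = 0.76975/0.31539 = 2.44059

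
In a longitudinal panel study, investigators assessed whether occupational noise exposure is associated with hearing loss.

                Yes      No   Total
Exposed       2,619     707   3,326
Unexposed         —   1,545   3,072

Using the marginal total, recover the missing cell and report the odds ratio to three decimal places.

3.748

The missing cell is in the unexposed row: 3072 − 1545 = 1527.
So a = 2619, b = 707, c = 1527, d = 1545.
OR = (a·d)/(b·c) = (2619 × 1545) / (707 × 1527) = 4046355 / 1079589 = 3.74805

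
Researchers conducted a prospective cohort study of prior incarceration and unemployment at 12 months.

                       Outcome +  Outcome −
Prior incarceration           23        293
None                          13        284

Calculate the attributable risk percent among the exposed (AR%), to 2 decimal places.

39.86

Cells: a = 23, b = 293, c = 13, d = 284.
Risk in exposed = 23/316 = 0.07278; risk in unexposed = 13/297 = 0.04377.
RR = 0.07278/0.04377 = 1.66285
AR% = (RR − 1)/RR × 100 = (1.66285 − 1)/1.66285 × 100 = 39.8624%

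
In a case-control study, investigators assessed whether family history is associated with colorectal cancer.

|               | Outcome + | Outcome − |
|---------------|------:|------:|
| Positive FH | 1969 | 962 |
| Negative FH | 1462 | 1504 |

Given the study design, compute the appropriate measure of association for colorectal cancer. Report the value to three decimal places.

Cells: a = 1969, b = 962, c = 1462, d = 1504.
This is a case-control study: participants were sampled on outcome status, so risks in the source population cannot be estimated directly — relative risk is not valid here. The odds ratio is the appropriate measure.
OR = (a·d)/(b·c) = (1969 × 1504) / (962 × 1462) = 2961376 / 1406444 = 2.10558

2.106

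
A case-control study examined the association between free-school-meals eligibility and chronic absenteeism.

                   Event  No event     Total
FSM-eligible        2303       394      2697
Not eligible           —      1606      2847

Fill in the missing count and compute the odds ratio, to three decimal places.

The missing cell is in the unexposed row: 2847 − 1606 = 1241.
So a = 2303, b = 394, c = 1241, d = 1606.
OR = (a·d)/(b·c) = (2303 × 1606) / (394 × 1241) = 3698618 / 488954 = 7.56435

7.564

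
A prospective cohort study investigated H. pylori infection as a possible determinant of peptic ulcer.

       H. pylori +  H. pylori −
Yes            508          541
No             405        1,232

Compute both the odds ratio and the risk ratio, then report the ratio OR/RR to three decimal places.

Reading the table with exposure as columns: a = 508 (H. pylori +, case), b = 405 (H. pylori +, non-case), c = 541 (H. pylori −, case), d = 1232.
OR = (508·1232)/(405·541) = 625856/219105 = 2.85642
Risk in exposed = 508/913 = 0.55641; risk in unexposed = 541/1773 = 0.30513; RR = 1.82349
OR/RR = 2.85642 / 1.82349 = 1.56645
The outcome is not rare, so the OR lies further from 1 than the RR.

1.566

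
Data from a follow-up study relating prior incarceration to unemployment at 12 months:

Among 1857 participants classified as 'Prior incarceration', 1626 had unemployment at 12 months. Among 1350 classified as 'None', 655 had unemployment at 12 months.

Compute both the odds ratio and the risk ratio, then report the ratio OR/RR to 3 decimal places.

From the description: a = 1626, b = 231, c = 655, d = 695.
OR = (1626·695)/(231·655) = 1130070/151305 = 7.46882
Risk in exposed = 1626/1857 = 0.87561; risk in unexposed = 655/1350 = 0.48519; RR = 1.80468
OR/RR = 7.46882 / 1.80468 = 4.13858
The outcome is not rare, so the OR lies further from 1 than the RR.

4.139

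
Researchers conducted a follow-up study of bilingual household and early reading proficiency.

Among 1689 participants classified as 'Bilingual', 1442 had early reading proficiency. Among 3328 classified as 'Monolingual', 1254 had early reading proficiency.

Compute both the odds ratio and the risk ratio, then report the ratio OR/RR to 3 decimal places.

From the description: a = 1442, b = 247, c = 1254, d = 2074.
OR = (1442·2074)/(247·1254) = 2990708/309738 = 9.65561
Risk in exposed = 1442/1689 = 0.85376; risk in unexposed = 1254/3328 = 0.37680; RR = 2.26580
OR/RR = 9.65561 / 2.26580 = 4.26146
The outcome is not rare, so the OR lies further from 1 than the RR.

4.261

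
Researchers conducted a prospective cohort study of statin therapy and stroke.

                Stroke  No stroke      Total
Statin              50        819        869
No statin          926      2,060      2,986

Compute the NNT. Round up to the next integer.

Risk in treated group = 50/869 = 0.05754; risk in control = 926/2986 = 0.31011.
Absolute risk reduction = 0.31011 − 0.05754 = 0.25258
NNT = 1 / ARR = 1 / 0.25258 = 3.959 → round up → 4

4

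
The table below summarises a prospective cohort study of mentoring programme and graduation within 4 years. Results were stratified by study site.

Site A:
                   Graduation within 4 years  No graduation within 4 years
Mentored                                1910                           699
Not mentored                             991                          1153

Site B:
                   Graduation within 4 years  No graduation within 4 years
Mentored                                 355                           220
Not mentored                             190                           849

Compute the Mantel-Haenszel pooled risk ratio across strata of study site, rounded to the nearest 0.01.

RR_MH = Σ(aᵢ·n₀ᵢ/nᵢ) / Σ(cᵢ·n₁ᵢ/nᵢ), with n₁ᵢ = aᵢ+bᵢ (exposed), n₀ᵢ = cᵢ+dᵢ (unexposed), nᵢ = n₁ᵢ+n₀ᵢ.
Stratum 1 (Site A): n₁ = 2609, n₀ = 2144, n = 4753; a·n₀/n = 1910·2144/4753 = 861.5695; c·n₁/n = 991·2609/4753 = 543.9762
Stratum 2 (Site B): n₁ = 575, n₀ = 1039, n = 1614; a·n₀/n = 355·1039/1614 = 228.5285; c·n₁/n = 190·575/1614 = 67.6890
RR_MH = (861.5695 + 228.5285) / (543.9762 + 67.6890) = 1090.0980 / 611.6652 = 1.78218

1.78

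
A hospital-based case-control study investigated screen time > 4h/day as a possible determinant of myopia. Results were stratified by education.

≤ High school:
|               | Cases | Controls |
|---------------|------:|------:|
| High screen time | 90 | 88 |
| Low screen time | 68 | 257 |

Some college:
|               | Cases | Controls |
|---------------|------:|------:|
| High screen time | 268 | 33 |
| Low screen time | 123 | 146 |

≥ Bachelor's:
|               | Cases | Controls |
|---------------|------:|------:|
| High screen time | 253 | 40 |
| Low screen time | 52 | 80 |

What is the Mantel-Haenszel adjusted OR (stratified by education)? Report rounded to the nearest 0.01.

OR_MH = Σ(aᵢdᵢ/nᵢ) / Σ(bᵢcᵢ/nᵢ), where nᵢ is the stratum total.
Stratum 1 (≤ High school): n = 503; a·d/n = 90·257/503 = 45.9841; b·c/n = 88·68/503 = 11.8966
Stratum 2 (Some college): n = 570; a·d/n = 268·146/570 = 68.6456; b·c/n = 33·123/570 = 7.1211
Stratum 3 (≥ Bachelor's): n = 425; a·d/n = 253·80/425 = 47.6235; b·c/n = 40·52/425 = 4.8941
OR_MH = (45.9841 + 68.6456 + 47.6235) / (11.8966 + 7.1211 + 4.8941) = 162.2532 / 23.9118 = 6.78549

6.79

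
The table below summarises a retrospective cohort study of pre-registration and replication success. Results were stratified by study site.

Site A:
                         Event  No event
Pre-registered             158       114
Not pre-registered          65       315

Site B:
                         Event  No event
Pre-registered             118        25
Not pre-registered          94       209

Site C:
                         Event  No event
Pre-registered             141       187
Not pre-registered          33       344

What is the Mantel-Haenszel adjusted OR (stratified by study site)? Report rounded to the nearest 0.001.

7.895

OR_MH = Σ(aᵢdᵢ/nᵢ) / Σ(bᵢcᵢ/nᵢ), where nᵢ is the stratum total.
Stratum 1 (Site A): n = 652; a·d/n = 158·315/652 = 76.3344; b·c/n = 114·65/652 = 11.3650
Stratum 2 (Site B): n = 446; a·d/n = 118·209/446 = 55.2960; b·c/n = 25·94/446 = 5.2691
Stratum 3 (Site C): n = 705; a·d/n = 141·344/705 = 68.8000; b·c/n = 187·33/705 = 8.7532
OR_MH = (76.3344 + 55.2960 + 68.8000) / (11.3650 + 5.2691 + 8.7532) = 200.4303 / 25.3873 = 7.89491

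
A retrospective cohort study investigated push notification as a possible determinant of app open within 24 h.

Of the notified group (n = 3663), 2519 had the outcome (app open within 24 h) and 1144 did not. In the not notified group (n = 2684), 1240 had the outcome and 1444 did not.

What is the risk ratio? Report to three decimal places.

1.489

From the description: a = 2519, b = 1144, c = 1240, d = 1444.
Risk in exposed = 2519/3663 = 0.68769; risk in unexposed = 1240/2684 = 0.46200.
RR = 0.68769 / 0.46200 = 1.48851
The risk among the exposed is 1.49 times that among the unexposed.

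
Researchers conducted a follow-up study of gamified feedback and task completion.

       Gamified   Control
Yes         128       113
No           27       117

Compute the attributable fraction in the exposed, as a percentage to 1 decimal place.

Reading the table with exposure as columns: a = 128 (Gamified, case), b = 27 (Gamified, non-case), c = 113 (Control, case), d = 117.
Risk in exposed = 128/155 = 0.82581; risk in unexposed = 113/230 = 0.49130.
RR = 0.82581/0.49130 = 1.68084
AR% = (RR − 1)/RR × 100 = (1.68084 − 1)/1.68084 × 100 = 40.5061%

40.5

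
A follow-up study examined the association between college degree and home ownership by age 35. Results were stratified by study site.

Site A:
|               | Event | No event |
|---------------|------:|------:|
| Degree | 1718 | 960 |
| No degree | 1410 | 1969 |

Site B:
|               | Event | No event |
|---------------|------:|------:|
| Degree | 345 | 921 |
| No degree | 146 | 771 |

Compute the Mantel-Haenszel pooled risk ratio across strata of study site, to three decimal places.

RR_MH = Σ(aᵢ·n₀ᵢ/nᵢ) / Σ(cᵢ·n₁ᵢ/nᵢ), with n₁ᵢ = aᵢ+bᵢ (exposed), n₀ᵢ = cᵢ+dᵢ (unexposed), nᵢ = n₁ᵢ+n₀ᵢ.
Stratum 1 (Site A): n₁ = 2678, n₀ = 3379, n = 6057; a·n₀/n = 1718·3379/6057 = 958.4154; c·n₁/n = 1410·2678/6057 = 623.4076
Stratum 2 (Site B): n₁ = 1266, n₀ = 917, n = 2183; a·n₀/n = 345·917/2183 = 144.9221; c·n₁/n = 146·1266/2183 = 84.6706
RR_MH = (958.4154 + 144.9221) / (623.4076 + 84.6706) = 1103.3375 / 708.0783 = 1.55821

1.558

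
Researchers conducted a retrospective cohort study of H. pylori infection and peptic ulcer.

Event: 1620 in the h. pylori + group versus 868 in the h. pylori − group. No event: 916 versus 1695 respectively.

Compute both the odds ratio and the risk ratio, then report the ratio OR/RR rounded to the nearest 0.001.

From the description: a = 1620, b = 916, c = 868, d = 1695.
OR = (1620·1695)/(916·868) = 2745900/795088 = 3.45358
Risk in exposed = 1620/2536 = 0.63880; risk in unexposed = 868/2563 = 0.33867; RR = 1.88623
OR/RR = 3.45358 / 1.88623 = 1.83094
The outcome is not rare, so the OR lies further from 1 than the RR.

1.831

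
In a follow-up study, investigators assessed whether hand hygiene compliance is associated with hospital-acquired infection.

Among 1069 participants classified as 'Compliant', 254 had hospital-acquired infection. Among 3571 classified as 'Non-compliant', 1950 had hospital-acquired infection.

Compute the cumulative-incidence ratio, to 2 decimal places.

From the description: a = 254, b = 815, c = 1950, d = 1621.
Risk in exposed = 254/1069 = 0.23761; risk in unexposed = 1950/3571 = 0.54607.
RR = 0.23761 / 0.54607 = 0.43512
The risk is 56% lower among the exposed than among the unexposed.

0.44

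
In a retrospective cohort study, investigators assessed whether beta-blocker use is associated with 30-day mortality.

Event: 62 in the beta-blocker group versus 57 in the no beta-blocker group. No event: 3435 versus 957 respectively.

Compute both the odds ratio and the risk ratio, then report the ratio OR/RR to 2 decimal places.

0.96

From the description: a = 62, b = 3435, c = 57, d = 957.
OR = (62·957)/(3435·57) = 59334/195795 = 0.30304
Risk in exposed = 62/3497 = 0.01773; risk in unexposed = 57/1014 = 0.05621; RR = 0.31540
OR/RR = 0.30304 / 0.31540 = 0.96082
The outcome is rare in both groups, so OR ≈ RR (ratio near 1).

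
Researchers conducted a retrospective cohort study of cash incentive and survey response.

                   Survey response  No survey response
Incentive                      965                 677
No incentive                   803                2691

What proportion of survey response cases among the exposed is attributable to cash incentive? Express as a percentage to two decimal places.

Cells: a = 965, b = 677, c = 803, d = 2691.
Risk in exposed = 965/1642 = 0.58770; risk in unexposed = 803/3494 = 0.22982.
RR = 0.58770/0.22982 = 2.55718
AR% = (RR − 1)/RR × 100 = (2.55718 − 1)/2.55718 × 100 = 60.8944%

60.89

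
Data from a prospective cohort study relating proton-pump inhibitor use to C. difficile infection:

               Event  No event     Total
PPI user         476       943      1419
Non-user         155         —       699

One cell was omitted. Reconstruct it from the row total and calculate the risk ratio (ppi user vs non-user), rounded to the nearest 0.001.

The missing cell is in the unexposed row: 699 − 155 = 544.
So a = 476, b = 943, c = 155, d = 544.
RR = [a/(a+b)] / [c/(c+d)] = (476/1419) / (155/699) = 0.33545/0.22175 = 1.51276

1.513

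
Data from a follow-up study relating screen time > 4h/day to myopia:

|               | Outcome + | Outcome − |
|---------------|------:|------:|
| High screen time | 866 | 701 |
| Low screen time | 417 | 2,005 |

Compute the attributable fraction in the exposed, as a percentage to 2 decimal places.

68.85

Cells: a = 866, b = 701, c = 417, d = 2005.
Risk in exposed = 866/1567 = 0.55265; risk in unexposed = 417/2422 = 0.17217.
RR = 0.55265/0.17217 = 3.20987
AR% = (RR − 1)/RR × 100 = (3.20987 − 1)/3.20987 × 100 = 68.8461%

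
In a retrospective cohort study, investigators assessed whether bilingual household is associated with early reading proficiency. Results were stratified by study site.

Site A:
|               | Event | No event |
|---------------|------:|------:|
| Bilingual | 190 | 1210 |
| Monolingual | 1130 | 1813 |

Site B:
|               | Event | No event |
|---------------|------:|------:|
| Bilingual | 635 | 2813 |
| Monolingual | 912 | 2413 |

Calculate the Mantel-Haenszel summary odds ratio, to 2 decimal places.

0.44

OR_MH = Σ(aᵢdᵢ/nᵢ) / Σ(bᵢcᵢ/nᵢ), where nᵢ is the stratum total.
Stratum 1 (Site A): n = 4343; a·d/n = 190·1813/4343 = 79.3161; b·c/n = 1210·1130/4343 = 314.8285
Stratum 2 (Site B): n = 6773; a·d/n = 635·2413/6773 = 226.2299; b·c/n = 2813·912/6773 = 378.7769
OR_MH = (79.3161 + 226.2299) / (314.8285 + 378.7769) = 305.5460 / 693.6054 = 0.44052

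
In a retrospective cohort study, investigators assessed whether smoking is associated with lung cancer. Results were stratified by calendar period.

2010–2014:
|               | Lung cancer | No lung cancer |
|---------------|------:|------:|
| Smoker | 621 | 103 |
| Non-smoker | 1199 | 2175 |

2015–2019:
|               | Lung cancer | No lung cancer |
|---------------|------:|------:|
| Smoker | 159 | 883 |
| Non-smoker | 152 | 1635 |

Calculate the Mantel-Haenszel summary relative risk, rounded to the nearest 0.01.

2.28

RR_MH = Σ(aᵢ·n₀ᵢ/nᵢ) / Σ(cᵢ·n₁ᵢ/nᵢ), with n₁ᵢ = aᵢ+bᵢ (exposed), n₀ᵢ = cᵢ+dᵢ (unexposed), nᵢ = n₁ᵢ+n₀ᵢ.
Stratum 1 (2010–2014): n₁ = 724, n₀ = 3374, n = 4098; a·n₀/n = 621·3374/4098 = 511.2870; c·n₁/n = 1199·724/4098 = 211.8292
Stratum 2 (2015–2019): n₁ = 1042, n₀ = 1787, n = 2829; a·n₀/n = 159·1787/2829 = 100.4358; c·n₁/n = 152·1042/2829 = 55.9859
RR_MH = (511.2870 + 100.4358) / (211.8292 + 55.9859) = 611.7228 / 267.8150 = 2.28412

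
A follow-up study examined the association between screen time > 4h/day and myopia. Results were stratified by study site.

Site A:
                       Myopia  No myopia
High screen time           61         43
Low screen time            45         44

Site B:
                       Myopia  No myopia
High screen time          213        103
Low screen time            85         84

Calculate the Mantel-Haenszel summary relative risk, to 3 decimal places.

1.285

RR_MH = Σ(aᵢ·n₀ᵢ/nᵢ) / Σ(cᵢ·n₁ᵢ/nᵢ), with n₁ᵢ = aᵢ+bᵢ (exposed), n₀ᵢ = cᵢ+dᵢ (unexposed), nᵢ = n₁ᵢ+n₀ᵢ.
Stratum 1 (Site A): n₁ = 104, n₀ = 89, n = 193; a·n₀/n = 61·89/193 = 28.1295; c·n₁/n = 45·104/193 = 24.2487
Stratum 2 (Site B): n₁ = 316, n₀ = 169, n = 485; a·n₀/n = 213·169/485 = 74.2206; c·n₁/n = 85·316/485 = 55.3814
RR_MH = (28.1295 + 74.2206) / (24.2487 + 55.3814) = 102.3502 / 79.6301 = 1.28532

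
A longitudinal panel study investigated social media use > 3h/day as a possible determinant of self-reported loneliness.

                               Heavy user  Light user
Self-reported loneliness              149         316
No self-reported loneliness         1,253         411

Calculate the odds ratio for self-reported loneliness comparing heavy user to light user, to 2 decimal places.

0.15

Reading the table with exposure as columns: a = 149 (Heavy user, case), b = 1253 (Heavy user, non-case), c = 316 (Light user, case), d = 411.
OR = (a·d)/(b·c) = (149 × 411) / (1253 × 316) = 61239 / 395948 = 0.15466
Exposure is associated with lower odds of self-reported loneliness (OR = 0.15 < 1).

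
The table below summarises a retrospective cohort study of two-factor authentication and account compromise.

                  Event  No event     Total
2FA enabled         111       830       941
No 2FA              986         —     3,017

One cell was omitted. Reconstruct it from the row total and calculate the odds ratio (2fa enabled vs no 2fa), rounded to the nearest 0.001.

The missing cell is in the unexposed row: 3017 − 986 = 2031.
So a = 111, b = 830, c = 986, d = 2031.
OR = (a·d)/(b·c) = (111 × 2031) / (830 × 986) = 225441 / 818380 = 0.27547

0.275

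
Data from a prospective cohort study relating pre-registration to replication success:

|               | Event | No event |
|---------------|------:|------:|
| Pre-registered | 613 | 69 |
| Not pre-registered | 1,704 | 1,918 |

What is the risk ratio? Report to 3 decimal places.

1.911

Cells: a = 613, b = 69, c = 1704, d = 1918.
Risk in exposed = 613/682 = 0.89883; risk in unexposed = 1704/3622 = 0.47046.
RR = 0.89883 / 0.47046 = 1.91053
The risk among the exposed is 1.91 times that among the unexposed.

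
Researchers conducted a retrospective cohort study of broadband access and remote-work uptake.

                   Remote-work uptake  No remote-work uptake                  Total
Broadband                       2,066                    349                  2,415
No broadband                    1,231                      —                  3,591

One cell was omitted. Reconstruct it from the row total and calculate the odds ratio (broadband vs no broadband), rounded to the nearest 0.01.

11.35

The missing cell is in the unexposed row: 3591 − 1231 = 2360.
So a = 2066, b = 349, c = 1231, d = 2360.
OR = (a·d)/(b·c) = (2066 × 2360) / (349 × 1231) = 4875760 / 429619 = 11.34903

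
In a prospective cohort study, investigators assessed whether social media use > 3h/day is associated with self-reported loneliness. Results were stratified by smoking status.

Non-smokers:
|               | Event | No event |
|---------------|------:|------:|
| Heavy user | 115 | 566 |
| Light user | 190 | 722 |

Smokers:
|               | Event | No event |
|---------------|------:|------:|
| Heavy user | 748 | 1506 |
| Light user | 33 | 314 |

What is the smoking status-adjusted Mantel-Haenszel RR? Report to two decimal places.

RR_MH = Σ(aᵢ·n₀ᵢ/nᵢ) / Σ(cᵢ·n₁ᵢ/nᵢ), with n₁ᵢ = aᵢ+bᵢ (exposed), n₀ᵢ = cᵢ+dᵢ (unexposed), nᵢ = n₁ᵢ+n₀ᵢ.
Stratum 1 (Non-smokers): n₁ = 681, n₀ = 912, n = 1593; a·n₀/n = 115·912/1593 = 65.8380; c·n₁/n = 190·681/1593 = 81.2241
Stratum 2 (Smokers): n₁ = 2254, n₀ = 347, n = 2601; a·n₀/n = 748·347/2601 = 99.7908; c·n₁/n = 33·2254/2601 = 28.5975
RR_MH = (65.8380 + 99.7908) / (81.2241 + 28.5975) = 165.6289 / 109.8216 = 1.50816

1.51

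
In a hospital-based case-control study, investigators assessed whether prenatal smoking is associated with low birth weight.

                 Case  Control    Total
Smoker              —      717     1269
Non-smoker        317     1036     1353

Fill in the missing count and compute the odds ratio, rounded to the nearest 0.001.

2.516

The missing cell is in the exposed row: 1269 − 717 = 552.
So a = 552, b = 717, c = 317, d = 1036.
OR = (a·d)/(b·c) = (552 × 1036) / (717 × 317) = 571872 / 227289 = 2.51606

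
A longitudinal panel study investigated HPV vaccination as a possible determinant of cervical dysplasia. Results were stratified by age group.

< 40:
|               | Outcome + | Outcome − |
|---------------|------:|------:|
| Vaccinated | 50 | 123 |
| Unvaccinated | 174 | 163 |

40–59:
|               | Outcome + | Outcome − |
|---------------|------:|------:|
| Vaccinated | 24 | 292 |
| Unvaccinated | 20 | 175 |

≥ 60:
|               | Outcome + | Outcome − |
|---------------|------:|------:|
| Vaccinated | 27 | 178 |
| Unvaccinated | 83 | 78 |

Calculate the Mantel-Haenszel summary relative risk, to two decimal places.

RR_MH = Σ(aᵢ·n₀ᵢ/nᵢ) / Σ(cᵢ·n₁ᵢ/nᵢ), with n₁ᵢ = aᵢ+bᵢ (exposed), n₀ᵢ = cᵢ+dᵢ (unexposed), nᵢ = n₁ᵢ+n₀ᵢ.
Stratum 1 (< 40): n₁ = 173, n₀ = 337, n = 510; a·n₀/n = 50·337/510 = 33.0392; c·n₁/n = 174·173/510 = 59.0235
Stratum 2 (40–59): n₁ = 316, n₀ = 195, n = 511; a·n₀/n = 24·195/511 = 9.1585; c·n₁/n = 20·316/511 = 12.3679
Stratum 3 (≥ 60): n₁ = 205, n₀ = 161, n = 366; a·n₀/n = 27·161/366 = 11.8770; c·n₁/n = 83·205/366 = 46.4891
RR_MH = (33.0392 + 9.1585 + 11.8770) / (59.0235 + 12.3679 + 46.4891) = 54.0748 / 117.8805 = 0.45873

0.46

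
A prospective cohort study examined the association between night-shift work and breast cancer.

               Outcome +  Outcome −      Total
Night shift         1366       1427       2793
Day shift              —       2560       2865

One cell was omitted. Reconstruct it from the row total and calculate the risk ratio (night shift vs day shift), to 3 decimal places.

4.594

The missing cell is in the unexposed row: 2865 − 2560 = 305.
So a = 1366, b = 1427, c = 305, d = 2560.
RR = [a/(a+b)] / [c/(c+d)] = (1366/2793) / (305/2865) = 0.48908/0.10646 = 4.59414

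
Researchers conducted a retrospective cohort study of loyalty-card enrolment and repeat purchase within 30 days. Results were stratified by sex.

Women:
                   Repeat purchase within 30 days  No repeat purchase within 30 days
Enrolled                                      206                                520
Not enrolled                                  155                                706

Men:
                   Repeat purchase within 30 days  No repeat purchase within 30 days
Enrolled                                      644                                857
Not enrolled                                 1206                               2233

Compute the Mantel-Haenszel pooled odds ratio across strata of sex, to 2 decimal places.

1.47

OR_MH = Σ(aᵢdᵢ/nᵢ) / Σ(bᵢcᵢ/nᵢ), where nᵢ is the stratum total.
Stratum 1 (Women): n = 1587; a·d/n = 206·706/1587 = 91.6421; b·c/n = 520·155/1587 = 50.7876
Stratum 2 (Men): n = 4940; a·d/n = 644·2233/4940 = 291.1036; b·c/n = 857·1206/4940 = 209.2190
OR_MH = (91.6421 + 291.1036) / (50.7876 + 209.2190) = 382.7457 / 260.0067 = 1.47206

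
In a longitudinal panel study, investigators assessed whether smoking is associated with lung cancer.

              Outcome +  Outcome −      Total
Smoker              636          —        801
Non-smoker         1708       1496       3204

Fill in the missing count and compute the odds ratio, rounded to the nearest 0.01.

3.38

The missing cell is in the exposed row: 801 − 636 = 165.
So a = 636, b = 165, c = 1708, d = 1496.
OR = (a·d)/(b·c) = (636 × 1496) / (165 × 1708) = 951456 / 281820 = 3.37611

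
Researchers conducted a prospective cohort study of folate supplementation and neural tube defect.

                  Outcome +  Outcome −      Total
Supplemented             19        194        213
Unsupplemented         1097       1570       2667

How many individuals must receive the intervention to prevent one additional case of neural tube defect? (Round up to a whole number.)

Risk in treated group = 19/213 = 0.08920; risk in control = 1097/2667 = 0.41132.
Absolute risk reduction = 0.41132 − 0.08920 = 0.32212
NNT = 1 / ARR = 1 / 0.32212 = 3.104 → round up → 4

4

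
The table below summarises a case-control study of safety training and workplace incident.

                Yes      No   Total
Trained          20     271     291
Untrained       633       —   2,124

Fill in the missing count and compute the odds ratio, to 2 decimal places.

0.17

The missing cell is in the unexposed row: 2124 − 633 = 1491.
So a = 20, b = 271, c = 633, d = 1491.
OR = (a·d)/(b·c) = (20 × 1491) / (271 × 633) = 29820 / 171543 = 0.17383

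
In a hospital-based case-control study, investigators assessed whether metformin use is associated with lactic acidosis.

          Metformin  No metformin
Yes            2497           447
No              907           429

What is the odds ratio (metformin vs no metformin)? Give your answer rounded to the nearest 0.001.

2.642

Reading the table with exposure as columns: a = 2497 (Metformin, case), b = 907 (Metformin, non-case), c = 447 (No metformin, case), d = 429.
OR = (a·d)/(b·c) = (2497 × 429) / (907 × 447) = 1071213 / 405429 = 2.64217
The odds of lactic acidosis are about 2.64 times as high in the metformin group.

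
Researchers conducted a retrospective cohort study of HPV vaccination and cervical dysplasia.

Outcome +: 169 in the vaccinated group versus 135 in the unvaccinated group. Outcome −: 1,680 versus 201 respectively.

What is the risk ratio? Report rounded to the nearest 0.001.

0.227

From the description: a = 169, b = 1680, c = 135, d = 201.
Risk in exposed = 169/1849 = 0.09140; risk in unexposed = 135/336 = 0.40179.
RR = 0.09140 / 0.40179 = 0.22749
The risk is 77% lower among the exposed than among the unexposed.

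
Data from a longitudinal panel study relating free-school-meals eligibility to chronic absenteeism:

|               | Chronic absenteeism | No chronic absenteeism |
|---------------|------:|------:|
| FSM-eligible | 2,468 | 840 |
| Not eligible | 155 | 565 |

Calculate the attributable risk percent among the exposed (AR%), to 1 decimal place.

71.1

Cells: a = 2468, b = 840, c = 155, d = 565.
Risk in exposed = 2468/3308 = 0.74607; risk in unexposed = 155/720 = 0.21528.
RR = 0.74607/0.21528 = 3.46562
AR% = (RR − 1)/RR × 100 = (3.46562 − 1)/3.46562 × 100 = 71.1451%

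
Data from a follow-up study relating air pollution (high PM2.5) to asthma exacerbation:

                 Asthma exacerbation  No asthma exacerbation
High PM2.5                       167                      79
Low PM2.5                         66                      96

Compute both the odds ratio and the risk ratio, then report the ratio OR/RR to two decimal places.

1.85

Cells: a = 167, b = 79, c = 66, d = 96.
OR = (167·96)/(79·66) = 16032/5214 = 3.07480
Risk in exposed = 167/246 = 0.67886; risk in unexposed = 66/162 = 0.40741; RR = 1.66630
OR/RR = 3.07480 / 1.66630 = 1.84529
The outcome is not rare, so the OR lies further from 1 than the RR.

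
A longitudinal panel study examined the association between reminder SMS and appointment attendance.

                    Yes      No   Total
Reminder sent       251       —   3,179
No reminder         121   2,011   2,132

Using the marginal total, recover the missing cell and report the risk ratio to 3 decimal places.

1.391

The missing cell is in the exposed row: 3179 − 251 = 2928.
So a = 251, b = 2928, c = 121, d = 2011.
RR = [a/(a+b)] / [c/(c+d)] = (251/3179) / (121/2132) = 0.07896/0.05675 = 1.39119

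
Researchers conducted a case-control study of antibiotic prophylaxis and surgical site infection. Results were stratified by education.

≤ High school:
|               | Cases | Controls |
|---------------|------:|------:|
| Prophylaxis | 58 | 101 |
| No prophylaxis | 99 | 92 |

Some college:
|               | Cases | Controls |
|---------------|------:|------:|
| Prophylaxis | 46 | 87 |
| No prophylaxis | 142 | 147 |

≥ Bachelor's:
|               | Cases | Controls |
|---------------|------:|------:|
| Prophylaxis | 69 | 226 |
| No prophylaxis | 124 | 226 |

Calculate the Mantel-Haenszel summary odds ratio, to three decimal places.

0.547

OR_MH = Σ(aᵢdᵢ/nᵢ) / Σ(bᵢcᵢ/nᵢ), where nᵢ is the stratum total.
Stratum 1 (≤ High school): n = 350; a·d/n = 58·92/350 = 15.2457; b·c/n = 101·99/350 = 28.5686
Stratum 2 (Some college): n = 422; a·d/n = 46·147/422 = 16.0237; b·c/n = 87·142/422 = 29.2749
Stratum 3 (≥ Bachelor's): n = 645; a·d/n = 69·226/645 = 24.1767; b·c/n = 226·124/645 = 43.4481
OR_MH = (15.2457 + 16.0237 + 24.1767) / (28.5686 + 29.2749 + 43.4481) = 55.4462 / 101.2915 = 0.54739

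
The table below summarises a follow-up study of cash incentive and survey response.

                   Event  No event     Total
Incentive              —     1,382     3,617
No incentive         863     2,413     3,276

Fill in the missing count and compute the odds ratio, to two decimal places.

4.52

The missing cell is in the exposed row: 3617 − 1382 = 2235.
So a = 2235, b = 1382, c = 863, d = 2413.
OR = (a·d)/(b·c) = (2235 × 2413) / (1382 × 863) = 5393055 / 1192666 = 4.52185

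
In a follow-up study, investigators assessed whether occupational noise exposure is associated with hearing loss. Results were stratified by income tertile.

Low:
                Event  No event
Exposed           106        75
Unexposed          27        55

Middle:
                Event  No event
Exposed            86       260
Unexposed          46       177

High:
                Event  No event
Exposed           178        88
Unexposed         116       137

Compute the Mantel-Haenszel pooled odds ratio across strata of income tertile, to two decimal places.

1.98

OR_MH = Σ(aᵢdᵢ/nᵢ) / Σ(bᵢcᵢ/nᵢ), where nᵢ is the stratum total.
Stratum 1 (Low): n = 263; a·d/n = 106·55/263 = 22.1673; b·c/n = 75·27/263 = 7.6996
Stratum 2 (Middle): n = 569; a·d/n = 86·177/569 = 26.7522; b·c/n = 260·46/569 = 21.0193
Stratum 3 (High): n = 519; a·d/n = 178·137/519 = 46.9865; b·c/n = 88·116/519 = 19.6686
OR_MH = (22.1673 + 26.7522 + 46.9865) / (7.6996 + 21.0193 + 19.6686) = 95.9060 / 48.3875 = 1.98204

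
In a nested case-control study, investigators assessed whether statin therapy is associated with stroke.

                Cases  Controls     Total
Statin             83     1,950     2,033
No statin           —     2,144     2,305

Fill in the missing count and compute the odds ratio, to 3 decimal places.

0.567

The missing cell is in the unexposed row: 2305 − 2144 = 161.
So a = 83, b = 1950, c = 161, d = 2144.
OR = (a·d)/(b·c) = (83 × 2144) / (1950 × 161) = 177952 / 313950 = 0.56682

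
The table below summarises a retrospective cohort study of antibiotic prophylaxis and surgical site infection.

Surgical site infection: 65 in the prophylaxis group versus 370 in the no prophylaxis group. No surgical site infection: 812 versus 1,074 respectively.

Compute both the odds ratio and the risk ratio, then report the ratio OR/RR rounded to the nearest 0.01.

From the description: a = 65, b = 812, c = 370, d = 1074.
OR = (65·1074)/(812·370) = 69810/300440 = 0.23236
Risk in exposed = 65/877 = 0.07412; risk in unexposed = 370/1444 = 0.25623; RR = 0.28925
OR/RR = 0.23236 / 0.28925 = 0.80331
The outcome is not rare, so the OR lies further from 1 than the RR.

0.80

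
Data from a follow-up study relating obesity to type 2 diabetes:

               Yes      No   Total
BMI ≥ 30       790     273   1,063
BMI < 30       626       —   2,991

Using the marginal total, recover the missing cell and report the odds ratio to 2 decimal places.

The missing cell is in the unexposed row: 2991 − 626 = 2365.
So a = 790, b = 273, c = 626, d = 2365.
OR = (a·d)/(b·c) = (790 × 2365) / (273 × 626) = 1868350 / 170898 = 10.93254

10.93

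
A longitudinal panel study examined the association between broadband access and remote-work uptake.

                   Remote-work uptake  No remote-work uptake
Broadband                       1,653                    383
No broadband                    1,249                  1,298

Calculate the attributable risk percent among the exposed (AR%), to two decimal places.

Cells: a = 1653, b = 383, c = 1249, d = 1298.
Risk in exposed = 1653/2036 = 0.81189; risk in unexposed = 1249/2547 = 0.49038.
RR = 0.81189/0.49038 = 1.65562
AR% = (RR − 1)/RR × 100 = (1.65562 − 1)/1.65562 × 100 = 39.5998%

39.60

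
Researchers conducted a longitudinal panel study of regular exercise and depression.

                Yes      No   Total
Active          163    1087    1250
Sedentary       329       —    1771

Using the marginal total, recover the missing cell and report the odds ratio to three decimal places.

0.657

The missing cell is in the unexposed row: 1771 − 329 = 1442.
So a = 163, b = 1087, c = 329, d = 1442.
OR = (a·d)/(b·c) = (163 × 1442) / (1087 × 329) = 235046 / 357623 = 0.65725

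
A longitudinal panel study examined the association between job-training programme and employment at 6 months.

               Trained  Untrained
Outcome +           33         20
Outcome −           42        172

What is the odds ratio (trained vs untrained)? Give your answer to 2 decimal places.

6.76

Reading the table with exposure as columns: a = 33 (Trained, case), b = 42 (Trained, non-case), c = 20 (Untrained, case), d = 172.
OR = (a·d)/(b·c) = (33 × 172) / (42 × 20) = 5676 / 840 = 6.75714
The odds of employment at 6 months are about 6.76 times as high in the trained group.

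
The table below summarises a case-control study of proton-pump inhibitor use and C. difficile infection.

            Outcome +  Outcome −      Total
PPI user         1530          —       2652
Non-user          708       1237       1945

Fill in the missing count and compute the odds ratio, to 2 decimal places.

The missing cell is in the exposed row: 2652 − 1530 = 1122.
So a = 1530, b = 1122, c = 708, d = 1237.
OR = (a·d)/(b·c) = (1530 × 1237) / (1122 × 708) = 1892610 / 794376 = 2.38251

2.38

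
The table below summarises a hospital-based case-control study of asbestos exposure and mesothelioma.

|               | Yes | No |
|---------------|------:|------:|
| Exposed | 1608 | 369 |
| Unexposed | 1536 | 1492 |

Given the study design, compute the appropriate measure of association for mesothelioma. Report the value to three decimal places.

4.233

Cells: a = 1608, b = 369, c = 1536, d = 1492.
This is a hospital-based case-control study: participants were sampled on outcome status, so risks in the source population cannot be estimated directly — relative risk is not valid here. The odds ratio is the appropriate measure.
OR = (a·d)/(b·c) = (1608 × 1492) / (369 × 1536) = 2399136 / 566784 = 4.23289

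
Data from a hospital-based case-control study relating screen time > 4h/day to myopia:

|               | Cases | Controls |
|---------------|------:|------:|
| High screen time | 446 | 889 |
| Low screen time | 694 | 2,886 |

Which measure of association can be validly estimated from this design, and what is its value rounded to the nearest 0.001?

Cells: a = 446, b = 889, c = 694, d = 2886.
This is a hospital-based case-control study: participants were sampled on outcome status, so risks in the source population cannot be estimated directly — relative risk is not valid here. The odds ratio is the appropriate measure.
OR = (a·d)/(b·c) = (446 × 2886) / (889 × 694) = 1287156 / 616966 = 2.08627

2.086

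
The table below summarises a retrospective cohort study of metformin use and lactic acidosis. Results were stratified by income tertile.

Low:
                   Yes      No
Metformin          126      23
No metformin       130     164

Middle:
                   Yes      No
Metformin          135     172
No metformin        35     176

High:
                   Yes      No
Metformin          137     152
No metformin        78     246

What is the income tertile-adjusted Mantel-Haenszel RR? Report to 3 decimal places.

2.084

RR_MH = Σ(aᵢ·n₀ᵢ/nᵢ) / Σ(cᵢ·n₁ᵢ/nᵢ), with n₁ᵢ = aᵢ+bᵢ (exposed), n₀ᵢ = cᵢ+dᵢ (unexposed), nᵢ = n₁ᵢ+n₀ᵢ.
Stratum 1 (Low): n₁ = 149, n₀ = 294, n = 443; a·n₀/n = 126·294/443 = 83.6208; c·n₁/n = 130·149/443 = 43.7246
Stratum 2 (Middle): n₁ = 307, n₀ = 211, n = 518; a·n₀/n = 135·211/518 = 54.9903; c·n₁/n = 35·307/518 = 20.7432
Stratum 3 (High): n₁ = 289, n₀ = 324, n = 613; a·n₀/n = 137·324/613 = 72.4111; c·n₁/n = 78·289/613 = 36.7732
RR_MH = (83.6208 + 54.9903 + 72.4111) / (43.7246 + 20.7432 + 36.7732) = 211.0222 / 101.2411 = 2.08435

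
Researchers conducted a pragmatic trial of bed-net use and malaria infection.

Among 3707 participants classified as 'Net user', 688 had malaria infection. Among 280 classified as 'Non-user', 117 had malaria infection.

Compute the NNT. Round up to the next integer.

5

Risk in treated group = 688/3707 = 0.18559; risk in control = 117/280 = 0.41786.
Absolute risk reduction = 0.41786 − 0.18559 = 0.23226
NNT = 1 / ARR = 1 / 0.23226 = 4.305 → round up → 5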